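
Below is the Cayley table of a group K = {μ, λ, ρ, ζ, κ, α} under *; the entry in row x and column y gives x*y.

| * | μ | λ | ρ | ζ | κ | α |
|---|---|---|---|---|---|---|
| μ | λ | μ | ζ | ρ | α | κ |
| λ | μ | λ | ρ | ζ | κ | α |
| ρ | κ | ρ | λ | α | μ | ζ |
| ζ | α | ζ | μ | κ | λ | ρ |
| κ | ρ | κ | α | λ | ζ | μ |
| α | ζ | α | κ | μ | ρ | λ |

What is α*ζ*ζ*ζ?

α*ζ = μ
μ*ζ = ρ
ρ*ζ = α

α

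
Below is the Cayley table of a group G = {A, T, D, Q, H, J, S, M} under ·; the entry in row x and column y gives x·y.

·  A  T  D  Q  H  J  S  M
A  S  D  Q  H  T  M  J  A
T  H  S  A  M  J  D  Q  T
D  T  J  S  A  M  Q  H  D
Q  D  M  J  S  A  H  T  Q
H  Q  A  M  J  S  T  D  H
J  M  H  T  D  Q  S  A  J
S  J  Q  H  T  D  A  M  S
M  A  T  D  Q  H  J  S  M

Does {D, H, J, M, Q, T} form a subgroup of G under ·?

J·J = S, which is not in {D, H, J, M, Q, T}.
The subset is not closed under ·, so it is not a subgroup.

No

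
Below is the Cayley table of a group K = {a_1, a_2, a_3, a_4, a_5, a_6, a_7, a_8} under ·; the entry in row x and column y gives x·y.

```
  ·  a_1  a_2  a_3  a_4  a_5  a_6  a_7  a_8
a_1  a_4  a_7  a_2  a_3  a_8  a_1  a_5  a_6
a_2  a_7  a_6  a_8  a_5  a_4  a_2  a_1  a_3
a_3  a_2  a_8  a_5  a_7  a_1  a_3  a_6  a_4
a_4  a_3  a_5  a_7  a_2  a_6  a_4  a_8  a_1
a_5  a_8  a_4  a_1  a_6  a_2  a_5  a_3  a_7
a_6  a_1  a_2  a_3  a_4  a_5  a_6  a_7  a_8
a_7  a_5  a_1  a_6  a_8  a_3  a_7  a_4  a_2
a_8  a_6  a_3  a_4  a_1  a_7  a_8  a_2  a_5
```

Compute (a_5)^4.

a_6

a_5^1 = a_5
a_5^2 = a_5·a_5 = a_2
a_5^3 = a_2·a_5 = a_4
a_5^4 = a_4·a_5 = a_6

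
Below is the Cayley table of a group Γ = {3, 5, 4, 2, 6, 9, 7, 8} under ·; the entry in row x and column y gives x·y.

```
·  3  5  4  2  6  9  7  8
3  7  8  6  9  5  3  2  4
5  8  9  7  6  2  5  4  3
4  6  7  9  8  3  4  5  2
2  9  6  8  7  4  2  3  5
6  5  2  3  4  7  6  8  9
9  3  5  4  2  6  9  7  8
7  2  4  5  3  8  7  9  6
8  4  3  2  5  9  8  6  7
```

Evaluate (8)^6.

7

8^1 = 8
8^2 = 8·8 = 7
8^3 = 7·8 = 6
8^4 = 6·8 = 9
8^5 = 9·8 = 8
8^6 = 8·8 = 7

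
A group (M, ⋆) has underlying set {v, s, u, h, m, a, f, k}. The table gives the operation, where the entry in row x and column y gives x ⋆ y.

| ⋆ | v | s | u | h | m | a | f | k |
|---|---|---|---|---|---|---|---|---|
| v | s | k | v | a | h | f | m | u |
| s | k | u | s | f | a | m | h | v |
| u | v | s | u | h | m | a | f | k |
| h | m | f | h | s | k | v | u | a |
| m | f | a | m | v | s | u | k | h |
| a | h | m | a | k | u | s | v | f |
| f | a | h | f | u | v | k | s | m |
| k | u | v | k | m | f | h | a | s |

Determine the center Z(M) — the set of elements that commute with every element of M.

An element z is central iff its row equals its column in the table.
For f: f ⋆ a = k ≠ v = a ⋆ f, so f ∉ Z.
Checking each element this way leaves Z(M) = {s, u}.
(Structurally, M here is isomorphic to the quaternion group Q_8.)

{s, u}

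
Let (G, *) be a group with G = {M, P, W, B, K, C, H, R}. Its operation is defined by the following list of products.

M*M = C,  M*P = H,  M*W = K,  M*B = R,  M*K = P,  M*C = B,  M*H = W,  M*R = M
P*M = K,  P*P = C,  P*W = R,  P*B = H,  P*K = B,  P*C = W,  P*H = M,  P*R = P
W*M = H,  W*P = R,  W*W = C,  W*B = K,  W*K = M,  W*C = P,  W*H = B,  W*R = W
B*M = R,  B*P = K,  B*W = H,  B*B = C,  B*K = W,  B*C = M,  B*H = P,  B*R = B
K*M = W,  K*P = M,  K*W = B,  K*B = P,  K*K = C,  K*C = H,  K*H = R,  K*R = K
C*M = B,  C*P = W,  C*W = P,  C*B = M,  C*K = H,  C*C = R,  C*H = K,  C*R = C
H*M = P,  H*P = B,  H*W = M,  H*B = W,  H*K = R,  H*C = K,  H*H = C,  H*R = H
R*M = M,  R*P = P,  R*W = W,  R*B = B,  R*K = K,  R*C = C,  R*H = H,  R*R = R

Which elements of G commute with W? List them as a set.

Compare row W with column W entry by entry.
P * W = R = W * P, so P commutes with W.
H * W = M but W * H = B, so H does not.
Collecting the elements that commute with W: C(W) = {C, P, R, W}.

{C, P, R, W}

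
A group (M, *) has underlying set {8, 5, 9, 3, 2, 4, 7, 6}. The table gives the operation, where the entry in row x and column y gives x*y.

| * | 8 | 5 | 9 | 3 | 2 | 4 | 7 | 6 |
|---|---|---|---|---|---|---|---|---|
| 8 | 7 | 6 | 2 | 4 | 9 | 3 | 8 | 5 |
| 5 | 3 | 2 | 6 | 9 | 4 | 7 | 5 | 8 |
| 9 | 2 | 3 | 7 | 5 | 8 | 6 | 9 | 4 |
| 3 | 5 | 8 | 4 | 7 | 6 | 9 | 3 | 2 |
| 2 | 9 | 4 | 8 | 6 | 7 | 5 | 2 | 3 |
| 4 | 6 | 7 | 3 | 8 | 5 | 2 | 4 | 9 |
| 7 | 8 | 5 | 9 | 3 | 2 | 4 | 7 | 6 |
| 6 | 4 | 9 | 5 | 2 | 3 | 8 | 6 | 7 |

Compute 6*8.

Read row 6, column 8: 6*8 = 4.

4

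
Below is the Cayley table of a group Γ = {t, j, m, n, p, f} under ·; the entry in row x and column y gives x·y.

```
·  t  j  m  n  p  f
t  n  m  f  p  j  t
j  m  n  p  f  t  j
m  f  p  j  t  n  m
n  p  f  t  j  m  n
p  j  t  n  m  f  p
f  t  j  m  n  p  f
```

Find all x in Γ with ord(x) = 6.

{m, t}

Identity is f. Compute the order of each non-identity element by repeated multiplication:
  t: t → n → p → j → m → f  (order 6)
  j: j → n → f  (order 3)
  m: m → j → p → n → t → f  (order 6)
  n: n → j → f  (order 3)
  p: p → f  (order 2)
Elements of order 6: {m, t}.
(Structurally, Γ here is isomorphic to the cyclic group Z_6.)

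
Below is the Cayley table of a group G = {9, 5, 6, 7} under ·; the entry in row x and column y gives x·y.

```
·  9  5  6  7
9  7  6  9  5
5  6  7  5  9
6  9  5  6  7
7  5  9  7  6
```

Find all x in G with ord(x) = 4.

{5, 9}

Identity is 6. Compute the order of each non-identity element by repeated multiplication:
  9: 9 → 7 → 5 → 6  (order 4)
  5: 5 → 7 → 9 → 6  (order 4)
  7: 7 → 6  (order 2)
Elements of order 4: {5, 9}.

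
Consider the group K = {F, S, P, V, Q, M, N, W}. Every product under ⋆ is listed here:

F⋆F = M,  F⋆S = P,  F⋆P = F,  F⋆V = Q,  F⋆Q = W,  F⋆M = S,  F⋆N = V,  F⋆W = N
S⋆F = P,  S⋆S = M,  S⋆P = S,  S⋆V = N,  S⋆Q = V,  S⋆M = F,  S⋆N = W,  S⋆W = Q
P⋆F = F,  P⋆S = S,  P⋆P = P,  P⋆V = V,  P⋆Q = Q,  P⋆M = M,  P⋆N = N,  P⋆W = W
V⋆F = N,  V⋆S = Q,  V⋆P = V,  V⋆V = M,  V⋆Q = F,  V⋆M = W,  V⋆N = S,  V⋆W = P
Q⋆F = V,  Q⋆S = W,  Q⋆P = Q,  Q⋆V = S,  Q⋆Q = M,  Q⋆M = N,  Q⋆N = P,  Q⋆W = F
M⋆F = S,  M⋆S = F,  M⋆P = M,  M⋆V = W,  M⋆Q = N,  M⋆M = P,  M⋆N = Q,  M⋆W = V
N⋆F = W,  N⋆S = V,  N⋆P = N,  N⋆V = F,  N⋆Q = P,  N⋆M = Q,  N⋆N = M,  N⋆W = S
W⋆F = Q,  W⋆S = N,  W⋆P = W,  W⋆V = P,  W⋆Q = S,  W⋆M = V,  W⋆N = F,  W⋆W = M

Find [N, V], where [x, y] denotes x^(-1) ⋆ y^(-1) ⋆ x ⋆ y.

M

Identity is P; from the table N^(-1) = Q and V^(-1) = W.
Q ⋆ W = F
F ⋆ N = V
V ⋆ V = M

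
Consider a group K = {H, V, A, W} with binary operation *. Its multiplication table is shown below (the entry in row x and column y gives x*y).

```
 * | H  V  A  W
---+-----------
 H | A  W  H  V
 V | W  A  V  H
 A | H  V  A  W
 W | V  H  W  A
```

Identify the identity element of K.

The identity e satisfies e*x = x for all x, so its row in the table reproduces the column headers.
Row A reads: H, V, A, W — exactly the header order. So A is the identity.

A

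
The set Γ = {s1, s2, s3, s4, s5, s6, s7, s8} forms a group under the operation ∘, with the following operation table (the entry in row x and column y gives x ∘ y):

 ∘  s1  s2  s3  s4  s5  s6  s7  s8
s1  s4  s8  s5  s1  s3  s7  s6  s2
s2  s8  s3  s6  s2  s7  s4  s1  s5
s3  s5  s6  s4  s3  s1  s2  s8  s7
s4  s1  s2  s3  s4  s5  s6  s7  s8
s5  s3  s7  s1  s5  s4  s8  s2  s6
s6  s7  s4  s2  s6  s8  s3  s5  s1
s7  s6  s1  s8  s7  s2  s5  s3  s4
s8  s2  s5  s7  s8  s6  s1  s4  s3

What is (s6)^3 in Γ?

s2

s6^1 = s6
s6^2 = s6 ∘ s6 = s3
s6^3 = s3 ∘ s6 = s2
(Structurally, Γ here is isomorphic to Z_2 x Z_4.)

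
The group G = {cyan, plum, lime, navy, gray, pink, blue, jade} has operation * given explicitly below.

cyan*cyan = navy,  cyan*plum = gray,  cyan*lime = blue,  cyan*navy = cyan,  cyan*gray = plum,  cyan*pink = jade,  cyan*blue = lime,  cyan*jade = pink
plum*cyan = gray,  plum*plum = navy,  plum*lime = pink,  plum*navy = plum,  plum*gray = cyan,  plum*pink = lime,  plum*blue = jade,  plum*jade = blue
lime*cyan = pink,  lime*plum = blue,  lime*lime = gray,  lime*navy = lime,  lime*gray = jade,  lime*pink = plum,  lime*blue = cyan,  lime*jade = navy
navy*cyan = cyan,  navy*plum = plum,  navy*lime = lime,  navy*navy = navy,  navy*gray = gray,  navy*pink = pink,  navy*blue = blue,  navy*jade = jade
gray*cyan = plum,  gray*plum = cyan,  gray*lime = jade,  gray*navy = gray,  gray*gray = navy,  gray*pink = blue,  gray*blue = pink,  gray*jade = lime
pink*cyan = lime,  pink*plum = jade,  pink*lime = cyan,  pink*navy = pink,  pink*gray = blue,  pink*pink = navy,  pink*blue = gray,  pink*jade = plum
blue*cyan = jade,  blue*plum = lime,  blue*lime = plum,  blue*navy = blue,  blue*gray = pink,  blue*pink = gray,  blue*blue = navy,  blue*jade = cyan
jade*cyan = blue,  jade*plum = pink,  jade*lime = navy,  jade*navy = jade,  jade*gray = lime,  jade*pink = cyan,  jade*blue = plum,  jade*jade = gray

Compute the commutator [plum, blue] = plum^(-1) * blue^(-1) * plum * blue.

gray

Identity is navy; from the table plum^(-1) = plum and blue^(-1) = blue.
plum * blue = jade
jade * plum = pink
pink * blue = gray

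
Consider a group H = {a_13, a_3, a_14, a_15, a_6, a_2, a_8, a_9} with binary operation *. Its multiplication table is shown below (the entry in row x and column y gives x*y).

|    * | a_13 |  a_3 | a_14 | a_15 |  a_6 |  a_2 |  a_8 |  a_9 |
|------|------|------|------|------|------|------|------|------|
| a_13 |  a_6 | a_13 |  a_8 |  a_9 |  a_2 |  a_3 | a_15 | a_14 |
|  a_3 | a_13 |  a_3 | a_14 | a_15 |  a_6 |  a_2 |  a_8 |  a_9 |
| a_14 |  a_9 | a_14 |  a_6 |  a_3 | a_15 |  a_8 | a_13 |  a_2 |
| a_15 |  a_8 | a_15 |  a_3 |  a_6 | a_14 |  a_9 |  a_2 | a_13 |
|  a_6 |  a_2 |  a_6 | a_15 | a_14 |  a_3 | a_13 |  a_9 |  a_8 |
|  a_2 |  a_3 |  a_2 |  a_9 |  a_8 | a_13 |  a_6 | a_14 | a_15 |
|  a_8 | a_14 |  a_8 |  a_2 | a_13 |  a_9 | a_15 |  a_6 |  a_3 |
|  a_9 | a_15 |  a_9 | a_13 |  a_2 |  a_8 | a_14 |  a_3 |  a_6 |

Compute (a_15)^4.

a_3

a_15^1 = a_15
a_15^2 = a_15*a_15 = a_6
a_15^3 = a_6*a_15 = a_14
a_15^4 = a_14*a_15 = a_3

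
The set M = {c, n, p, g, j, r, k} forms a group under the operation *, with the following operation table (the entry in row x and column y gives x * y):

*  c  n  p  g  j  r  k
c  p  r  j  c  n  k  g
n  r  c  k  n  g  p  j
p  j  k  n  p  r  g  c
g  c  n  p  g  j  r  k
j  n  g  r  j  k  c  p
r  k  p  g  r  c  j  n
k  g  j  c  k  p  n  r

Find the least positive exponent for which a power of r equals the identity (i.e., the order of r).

The identity element is g (its row matches the header).
r^1 = r
r^2 = r * r = j
r^3 = j * r = c
r^4 = c * r = k
r^5 = k * r = n
r^6 = n * r = p
r^7 = p * r = g
The first power of r equal to the identity is r^7, so ord(r) = 7.

7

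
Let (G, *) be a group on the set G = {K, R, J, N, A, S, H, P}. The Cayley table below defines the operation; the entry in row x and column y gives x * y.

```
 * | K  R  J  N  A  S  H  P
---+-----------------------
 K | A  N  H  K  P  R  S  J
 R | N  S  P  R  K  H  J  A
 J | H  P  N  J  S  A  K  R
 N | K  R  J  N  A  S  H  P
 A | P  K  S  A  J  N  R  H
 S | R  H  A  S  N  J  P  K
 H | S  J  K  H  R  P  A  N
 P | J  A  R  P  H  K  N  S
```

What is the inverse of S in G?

A

First locate the identity: row N matches the header, so N is the identity.
Scan row S for N: S * A = N. Hence S^(-1) = A.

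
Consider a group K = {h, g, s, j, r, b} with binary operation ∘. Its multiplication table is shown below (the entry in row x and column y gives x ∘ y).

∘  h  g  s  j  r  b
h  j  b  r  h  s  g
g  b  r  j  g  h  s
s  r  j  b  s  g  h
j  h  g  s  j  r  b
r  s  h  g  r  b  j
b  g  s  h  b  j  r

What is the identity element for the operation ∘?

j

The identity e satisfies e ∘ x = x for all x, so its row in the table reproduces the column headers.
Row j reads: h, g, s, j, r, b — exactly the header order. So j is the identity.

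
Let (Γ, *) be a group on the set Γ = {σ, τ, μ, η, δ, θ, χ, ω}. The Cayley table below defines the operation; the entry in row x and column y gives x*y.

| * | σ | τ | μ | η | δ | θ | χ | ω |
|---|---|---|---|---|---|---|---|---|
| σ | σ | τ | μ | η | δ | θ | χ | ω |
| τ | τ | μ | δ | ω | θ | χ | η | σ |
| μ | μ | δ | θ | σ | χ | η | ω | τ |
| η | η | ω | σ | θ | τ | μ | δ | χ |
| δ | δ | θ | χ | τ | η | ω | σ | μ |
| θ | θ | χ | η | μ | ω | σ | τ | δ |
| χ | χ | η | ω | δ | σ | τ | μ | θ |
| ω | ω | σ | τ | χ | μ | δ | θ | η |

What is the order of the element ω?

The identity element is σ (its row matches the header).
ω^1 = ω
ω^2 = ω*ω = η
ω^3 = η*ω = χ
ω^4 = χ*ω = θ
ω^5 = θ*ω = δ
ω^6 = δ*ω = μ
ω^7 = μ*ω = τ
ω^8 = τ*ω = σ
The first power of ω equal to the identity is ω^8, so ord(ω) = 8.
(Structurally, Γ here is isomorphic to the cyclic group Z_8.)

8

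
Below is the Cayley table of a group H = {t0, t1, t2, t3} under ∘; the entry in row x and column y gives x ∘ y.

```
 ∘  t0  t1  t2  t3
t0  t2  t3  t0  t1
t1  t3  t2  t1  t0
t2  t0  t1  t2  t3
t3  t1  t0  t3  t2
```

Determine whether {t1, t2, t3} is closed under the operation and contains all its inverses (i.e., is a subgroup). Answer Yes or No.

No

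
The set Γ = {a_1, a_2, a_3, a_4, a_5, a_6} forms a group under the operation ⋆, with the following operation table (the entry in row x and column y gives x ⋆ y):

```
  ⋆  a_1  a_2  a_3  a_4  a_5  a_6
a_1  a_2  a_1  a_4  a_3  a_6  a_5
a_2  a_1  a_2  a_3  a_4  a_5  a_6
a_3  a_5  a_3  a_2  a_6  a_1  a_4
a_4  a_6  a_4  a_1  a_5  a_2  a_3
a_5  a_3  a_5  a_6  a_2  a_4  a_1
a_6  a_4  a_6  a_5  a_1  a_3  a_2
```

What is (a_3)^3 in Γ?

a_3

a_3^1 = a_3
a_3^2 = a_3 ⋆ a_3 = a_2
a_3^3 = a_2 ⋆ a_3 = a_3
(Structurally, Γ here is isomorphic to the symmetric group S_3.)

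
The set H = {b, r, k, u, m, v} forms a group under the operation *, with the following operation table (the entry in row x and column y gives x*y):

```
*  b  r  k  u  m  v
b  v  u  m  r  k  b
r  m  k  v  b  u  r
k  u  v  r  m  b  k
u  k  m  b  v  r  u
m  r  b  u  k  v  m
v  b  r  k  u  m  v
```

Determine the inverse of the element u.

First locate the identity: row v matches the header, so v is the identity.
Scan row u for v: u*u = v. Hence u^(-1) = u.
(Structurally, H here is isomorphic to the symmetric group S_3.)

u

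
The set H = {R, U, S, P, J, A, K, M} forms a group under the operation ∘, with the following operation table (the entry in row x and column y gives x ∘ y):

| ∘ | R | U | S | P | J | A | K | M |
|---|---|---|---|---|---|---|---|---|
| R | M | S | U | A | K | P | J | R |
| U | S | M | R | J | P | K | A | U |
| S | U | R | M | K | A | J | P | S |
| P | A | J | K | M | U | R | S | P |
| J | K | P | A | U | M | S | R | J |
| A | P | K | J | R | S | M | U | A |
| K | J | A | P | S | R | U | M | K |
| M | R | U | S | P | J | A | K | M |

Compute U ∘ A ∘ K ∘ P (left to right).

U ∘ A = K
K ∘ K = M
M ∘ P = P

P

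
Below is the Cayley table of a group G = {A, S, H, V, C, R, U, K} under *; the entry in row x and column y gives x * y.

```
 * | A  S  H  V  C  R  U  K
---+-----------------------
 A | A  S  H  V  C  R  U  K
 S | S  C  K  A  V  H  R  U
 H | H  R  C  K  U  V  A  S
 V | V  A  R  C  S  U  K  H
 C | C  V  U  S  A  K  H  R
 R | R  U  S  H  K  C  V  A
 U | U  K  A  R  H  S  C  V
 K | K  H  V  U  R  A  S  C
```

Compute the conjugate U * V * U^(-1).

The identity is A. In row U, the entry A sits in column H, so U^(-1) = H.
U * V = R
R * H = S

S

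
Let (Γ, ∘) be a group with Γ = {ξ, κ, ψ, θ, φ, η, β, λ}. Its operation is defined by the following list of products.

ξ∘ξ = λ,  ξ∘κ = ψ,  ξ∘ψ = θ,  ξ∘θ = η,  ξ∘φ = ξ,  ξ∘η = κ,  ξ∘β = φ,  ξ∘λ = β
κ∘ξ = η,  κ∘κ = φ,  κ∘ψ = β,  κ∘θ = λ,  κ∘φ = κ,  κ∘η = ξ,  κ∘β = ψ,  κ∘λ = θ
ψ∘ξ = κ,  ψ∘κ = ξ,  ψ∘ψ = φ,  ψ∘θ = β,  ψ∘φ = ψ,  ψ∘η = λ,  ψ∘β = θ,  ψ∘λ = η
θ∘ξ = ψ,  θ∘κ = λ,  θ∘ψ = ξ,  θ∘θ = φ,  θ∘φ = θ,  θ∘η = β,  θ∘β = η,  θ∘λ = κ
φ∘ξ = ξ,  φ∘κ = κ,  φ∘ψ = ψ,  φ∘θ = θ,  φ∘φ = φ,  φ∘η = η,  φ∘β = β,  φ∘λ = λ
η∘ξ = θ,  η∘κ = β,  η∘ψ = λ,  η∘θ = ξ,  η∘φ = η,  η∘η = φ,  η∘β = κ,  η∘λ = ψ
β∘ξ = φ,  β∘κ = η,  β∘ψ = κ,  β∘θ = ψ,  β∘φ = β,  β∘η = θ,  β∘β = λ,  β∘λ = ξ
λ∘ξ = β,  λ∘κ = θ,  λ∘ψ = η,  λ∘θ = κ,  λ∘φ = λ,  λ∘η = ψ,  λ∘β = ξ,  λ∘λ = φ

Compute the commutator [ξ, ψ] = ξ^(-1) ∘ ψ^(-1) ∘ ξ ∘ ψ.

λ

Identity is φ; from the table ξ^(-1) = β and ψ^(-1) = ψ.
β ∘ ψ = κ
κ ∘ ξ = η
η ∘ ψ = λ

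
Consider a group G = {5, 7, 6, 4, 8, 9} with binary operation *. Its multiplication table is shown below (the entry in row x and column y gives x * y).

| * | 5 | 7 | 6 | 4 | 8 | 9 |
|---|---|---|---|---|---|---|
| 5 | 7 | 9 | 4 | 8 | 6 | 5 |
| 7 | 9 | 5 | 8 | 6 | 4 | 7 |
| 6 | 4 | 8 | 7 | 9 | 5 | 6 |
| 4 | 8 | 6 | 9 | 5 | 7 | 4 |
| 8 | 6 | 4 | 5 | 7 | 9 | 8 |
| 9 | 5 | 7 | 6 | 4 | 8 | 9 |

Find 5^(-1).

7

First locate the identity: row 9 matches the header, so 9 is the identity.
Scan row 5 for 9: 5 * 7 = 9. Hence 5^(-1) = 7.
(Structurally, G here is isomorphic to the cyclic group Z_6.)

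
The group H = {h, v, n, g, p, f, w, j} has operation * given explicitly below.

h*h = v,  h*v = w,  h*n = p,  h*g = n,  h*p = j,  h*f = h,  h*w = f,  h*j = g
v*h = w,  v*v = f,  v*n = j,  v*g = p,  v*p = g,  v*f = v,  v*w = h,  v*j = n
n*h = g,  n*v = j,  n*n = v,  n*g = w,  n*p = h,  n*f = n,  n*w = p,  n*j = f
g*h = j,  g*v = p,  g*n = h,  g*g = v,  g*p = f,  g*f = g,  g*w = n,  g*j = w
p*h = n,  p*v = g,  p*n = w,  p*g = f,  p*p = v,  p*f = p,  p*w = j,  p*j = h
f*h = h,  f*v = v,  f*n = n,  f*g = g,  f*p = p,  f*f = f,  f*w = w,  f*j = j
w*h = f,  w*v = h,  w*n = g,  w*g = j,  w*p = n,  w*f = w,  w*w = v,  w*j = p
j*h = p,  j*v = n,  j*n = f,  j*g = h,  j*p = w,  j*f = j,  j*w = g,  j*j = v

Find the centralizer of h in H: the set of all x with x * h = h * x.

Compare row h with column h entry by entry.
v * h = w = h * v, so v commutes with h.
n * h = g but h * n = p, so n does not.
Collecting the elements that commute with h: C(h) = {f, h, v, w}.

{f, h, v, w}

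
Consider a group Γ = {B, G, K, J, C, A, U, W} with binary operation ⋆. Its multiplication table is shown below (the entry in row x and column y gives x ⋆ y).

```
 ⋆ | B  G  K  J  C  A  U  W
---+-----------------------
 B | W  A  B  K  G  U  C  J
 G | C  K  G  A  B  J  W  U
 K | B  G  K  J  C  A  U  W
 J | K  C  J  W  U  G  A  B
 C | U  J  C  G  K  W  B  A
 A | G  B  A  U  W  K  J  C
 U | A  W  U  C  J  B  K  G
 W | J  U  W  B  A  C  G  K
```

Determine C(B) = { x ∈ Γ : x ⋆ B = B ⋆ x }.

Compare row B with column B entry by entry.
J ⋆ B = K = B ⋆ J, so J commutes with B.
G ⋆ B = C but B ⋆ G = A, so G does not.
Collecting the elements that commute with B: C(B) = {B, J, K, W}.
(Structurally, Γ here is isomorphic to the dihedral group D_4.)

{B, J, K, W}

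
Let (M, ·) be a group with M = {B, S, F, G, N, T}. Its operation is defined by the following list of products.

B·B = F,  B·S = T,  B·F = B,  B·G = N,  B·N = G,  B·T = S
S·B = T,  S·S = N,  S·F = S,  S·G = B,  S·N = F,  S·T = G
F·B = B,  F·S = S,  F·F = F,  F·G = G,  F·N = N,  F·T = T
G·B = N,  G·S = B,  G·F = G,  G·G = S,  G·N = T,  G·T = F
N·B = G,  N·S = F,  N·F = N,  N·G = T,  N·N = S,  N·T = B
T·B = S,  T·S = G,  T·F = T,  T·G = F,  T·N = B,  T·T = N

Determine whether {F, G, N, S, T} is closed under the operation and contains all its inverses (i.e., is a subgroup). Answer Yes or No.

T·N = B, which is not in {F, G, N, S, T}.
The subset is not closed under ·, so it is not a subgroup.

No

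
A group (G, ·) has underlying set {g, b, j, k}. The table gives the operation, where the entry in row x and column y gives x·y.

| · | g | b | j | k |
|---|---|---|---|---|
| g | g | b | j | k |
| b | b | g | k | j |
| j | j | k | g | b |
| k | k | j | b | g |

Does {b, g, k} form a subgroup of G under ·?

No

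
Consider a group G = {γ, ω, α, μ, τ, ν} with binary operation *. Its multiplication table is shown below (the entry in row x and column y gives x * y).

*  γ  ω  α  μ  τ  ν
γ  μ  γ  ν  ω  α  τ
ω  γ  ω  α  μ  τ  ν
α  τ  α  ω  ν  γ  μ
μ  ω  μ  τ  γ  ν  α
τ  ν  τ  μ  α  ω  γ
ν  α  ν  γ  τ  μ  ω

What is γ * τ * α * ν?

γ * τ = α
α * α = ω
ω * ν = ν
(Structurally, G here is isomorphic to the symmetric group S_3.)

ν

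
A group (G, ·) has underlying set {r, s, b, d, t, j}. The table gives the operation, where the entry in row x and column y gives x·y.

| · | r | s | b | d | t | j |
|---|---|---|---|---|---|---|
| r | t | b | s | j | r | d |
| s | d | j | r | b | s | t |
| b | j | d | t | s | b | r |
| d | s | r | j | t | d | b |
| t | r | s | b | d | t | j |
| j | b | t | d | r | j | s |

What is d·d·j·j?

s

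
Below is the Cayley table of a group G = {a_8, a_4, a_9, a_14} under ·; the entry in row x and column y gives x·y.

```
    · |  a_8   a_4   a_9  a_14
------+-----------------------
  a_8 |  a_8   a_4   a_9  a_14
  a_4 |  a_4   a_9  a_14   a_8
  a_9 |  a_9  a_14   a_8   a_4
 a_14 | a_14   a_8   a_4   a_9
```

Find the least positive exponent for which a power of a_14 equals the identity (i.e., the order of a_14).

The identity element is a_8 (its row matches the header).
a_14^1 = a_14
a_14^2 = a_14·a_14 = a_9
a_14^3 = a_9·a_14 = a_4
a_14^4 = a_4·a_14 = a_8
The first power of a_14 equal to the identity is a_14^4, so ord(a_14) = 4.

4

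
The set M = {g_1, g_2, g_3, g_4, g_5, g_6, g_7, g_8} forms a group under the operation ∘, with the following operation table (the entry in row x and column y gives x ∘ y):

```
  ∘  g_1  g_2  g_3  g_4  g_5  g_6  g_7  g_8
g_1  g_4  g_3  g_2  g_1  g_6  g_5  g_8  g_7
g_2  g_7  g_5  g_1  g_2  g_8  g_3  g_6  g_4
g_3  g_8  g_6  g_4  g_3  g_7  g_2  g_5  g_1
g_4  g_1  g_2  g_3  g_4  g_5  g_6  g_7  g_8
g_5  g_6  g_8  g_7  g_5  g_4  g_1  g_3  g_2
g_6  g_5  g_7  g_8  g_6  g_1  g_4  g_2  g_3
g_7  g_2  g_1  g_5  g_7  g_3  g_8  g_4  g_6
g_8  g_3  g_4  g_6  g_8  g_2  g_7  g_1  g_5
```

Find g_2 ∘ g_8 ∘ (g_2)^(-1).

g_8

The identity is g_4. In row g_2, the entry g_4 sits in column g_8, so g_2^(-1) = g_8.
g_2 ∘ g_8 = g_4
g_4 ∘ g_8 = g_8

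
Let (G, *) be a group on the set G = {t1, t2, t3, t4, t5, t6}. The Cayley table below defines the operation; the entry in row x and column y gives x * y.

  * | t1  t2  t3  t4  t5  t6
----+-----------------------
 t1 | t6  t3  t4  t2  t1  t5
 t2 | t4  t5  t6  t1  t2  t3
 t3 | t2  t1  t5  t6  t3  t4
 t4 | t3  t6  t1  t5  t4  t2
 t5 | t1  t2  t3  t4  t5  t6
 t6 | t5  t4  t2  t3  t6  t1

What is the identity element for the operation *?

The identity e satisfies e * x = x for all x, so its row in the table reproduces the column headers.
Row t5 reads: t1, t2, t3, t4, t5, t6 — exactly the header order. So t5 is the identity.

t5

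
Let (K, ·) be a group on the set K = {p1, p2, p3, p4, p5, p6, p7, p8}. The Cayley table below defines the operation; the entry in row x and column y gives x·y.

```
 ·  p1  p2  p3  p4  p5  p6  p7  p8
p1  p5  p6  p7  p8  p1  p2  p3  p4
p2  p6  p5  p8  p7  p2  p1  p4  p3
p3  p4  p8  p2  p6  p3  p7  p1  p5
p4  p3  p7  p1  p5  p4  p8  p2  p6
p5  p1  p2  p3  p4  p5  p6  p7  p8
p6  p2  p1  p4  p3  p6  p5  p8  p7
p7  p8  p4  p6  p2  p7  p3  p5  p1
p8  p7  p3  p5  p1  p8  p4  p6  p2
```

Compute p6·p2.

Read row p6, column p2: p6·p2 = p1.

p1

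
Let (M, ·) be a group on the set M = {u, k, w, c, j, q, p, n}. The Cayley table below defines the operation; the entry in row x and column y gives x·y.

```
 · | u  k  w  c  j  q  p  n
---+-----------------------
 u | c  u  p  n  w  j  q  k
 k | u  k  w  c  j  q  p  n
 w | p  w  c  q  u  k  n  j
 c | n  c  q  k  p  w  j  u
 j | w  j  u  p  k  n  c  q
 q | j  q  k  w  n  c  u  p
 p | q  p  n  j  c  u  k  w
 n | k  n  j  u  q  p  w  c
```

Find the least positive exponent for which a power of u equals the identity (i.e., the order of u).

The identity element is k (its row matches the header).
u^1 = u
u^2 = u·u = c
u^3 = c·u = n
u^4 = n·u = k
The first power of u equal to the identity is u^4, so ord(u) = 4.

4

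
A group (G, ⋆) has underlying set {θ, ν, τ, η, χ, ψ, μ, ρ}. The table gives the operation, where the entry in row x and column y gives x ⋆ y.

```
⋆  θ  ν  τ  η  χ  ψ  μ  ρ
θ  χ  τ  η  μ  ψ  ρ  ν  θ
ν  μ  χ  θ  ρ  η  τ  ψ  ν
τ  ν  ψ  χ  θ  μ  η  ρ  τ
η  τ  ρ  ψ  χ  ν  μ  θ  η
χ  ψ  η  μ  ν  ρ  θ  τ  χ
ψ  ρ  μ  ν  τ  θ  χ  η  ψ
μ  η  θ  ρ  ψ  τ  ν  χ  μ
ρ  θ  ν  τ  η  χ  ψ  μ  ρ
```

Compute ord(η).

The identity element is ρ (its row matches the header).
η^1 = η
η^2 = η ⋆ η = χ
η^3 = χ ⋆ η = ν
η^4 = ν ⋆ η = ρ
The first power of η equal to the identity is η^4, so ord(η) = 4.

4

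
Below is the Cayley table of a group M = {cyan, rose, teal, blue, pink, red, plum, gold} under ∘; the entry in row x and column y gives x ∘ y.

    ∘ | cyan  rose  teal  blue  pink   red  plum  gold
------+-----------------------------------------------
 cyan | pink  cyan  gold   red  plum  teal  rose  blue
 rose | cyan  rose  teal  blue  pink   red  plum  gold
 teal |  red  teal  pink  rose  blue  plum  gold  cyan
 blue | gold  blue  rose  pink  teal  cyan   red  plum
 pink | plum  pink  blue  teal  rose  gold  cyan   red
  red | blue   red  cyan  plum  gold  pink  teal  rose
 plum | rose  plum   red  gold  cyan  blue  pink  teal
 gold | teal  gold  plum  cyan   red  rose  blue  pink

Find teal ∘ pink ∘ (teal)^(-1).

pink

The identity is rose. In row teal, the entry rose sits in column blue, so teal^(-1) = blue.
teal ∘ pink = blue
blue ∘ blue = pink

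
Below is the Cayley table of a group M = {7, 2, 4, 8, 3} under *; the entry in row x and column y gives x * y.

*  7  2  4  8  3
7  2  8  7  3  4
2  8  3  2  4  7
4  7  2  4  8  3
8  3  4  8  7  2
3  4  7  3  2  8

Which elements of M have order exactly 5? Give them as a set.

{2, 3, 7, 8}

Identity is 4. Compute the order of each non-identity element by repeated multiplication:
  7: 7 → 2 → 8 → 3 → 4  (order 5)
  2: 2 → 3 → 7 → 8 → 4  (order 5)
  8: 8 → 7 → 3 → 2 → 4  (order 5)
  3: 3 → 8 → 2 → 7 → 4  (order 5)
Elements of order 5: {2, 3, 7, 8}.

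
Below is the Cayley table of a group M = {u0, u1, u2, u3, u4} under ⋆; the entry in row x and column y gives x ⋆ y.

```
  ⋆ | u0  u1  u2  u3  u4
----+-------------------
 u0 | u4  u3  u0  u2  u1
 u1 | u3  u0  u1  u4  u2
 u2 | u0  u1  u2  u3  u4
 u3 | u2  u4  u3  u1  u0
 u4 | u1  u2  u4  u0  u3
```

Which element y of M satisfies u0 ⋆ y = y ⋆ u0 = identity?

First locate the identity: row u2 matches the header, so u2 is the identity.
Scan row u0 for u2: u0 ⋆ u3 = u2. Hence u0^(-1) = u3.
(Structurally, M here is isomorphic to the cyclic group Z_5.)

u3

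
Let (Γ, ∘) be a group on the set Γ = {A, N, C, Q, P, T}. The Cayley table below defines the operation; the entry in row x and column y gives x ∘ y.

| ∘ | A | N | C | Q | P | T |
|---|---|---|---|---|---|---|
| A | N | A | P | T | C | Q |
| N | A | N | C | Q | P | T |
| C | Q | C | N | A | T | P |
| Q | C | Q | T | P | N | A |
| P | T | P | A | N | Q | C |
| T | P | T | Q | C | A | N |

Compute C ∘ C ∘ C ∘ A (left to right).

Q

C ∘ C = N
N ∘ C = C
C ∘ A = Q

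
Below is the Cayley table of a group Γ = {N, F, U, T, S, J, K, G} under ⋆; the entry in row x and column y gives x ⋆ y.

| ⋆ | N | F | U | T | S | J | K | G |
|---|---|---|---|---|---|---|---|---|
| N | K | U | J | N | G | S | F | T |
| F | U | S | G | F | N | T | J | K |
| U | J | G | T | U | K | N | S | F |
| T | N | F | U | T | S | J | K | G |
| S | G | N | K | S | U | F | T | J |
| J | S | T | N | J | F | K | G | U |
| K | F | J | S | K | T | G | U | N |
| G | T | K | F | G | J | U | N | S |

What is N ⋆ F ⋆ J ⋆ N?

N ⋆ F = U
U ⋆ J = N
N ⋆ N = K

K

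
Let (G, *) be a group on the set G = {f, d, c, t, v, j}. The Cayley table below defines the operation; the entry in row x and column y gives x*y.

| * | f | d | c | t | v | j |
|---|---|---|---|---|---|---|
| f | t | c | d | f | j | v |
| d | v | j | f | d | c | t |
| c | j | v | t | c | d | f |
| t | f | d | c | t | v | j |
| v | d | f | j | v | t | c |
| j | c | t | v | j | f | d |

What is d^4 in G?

d

d^1 = d
d^2 = d*d = j
d^3 = j*d = t
d^4 = t*d = d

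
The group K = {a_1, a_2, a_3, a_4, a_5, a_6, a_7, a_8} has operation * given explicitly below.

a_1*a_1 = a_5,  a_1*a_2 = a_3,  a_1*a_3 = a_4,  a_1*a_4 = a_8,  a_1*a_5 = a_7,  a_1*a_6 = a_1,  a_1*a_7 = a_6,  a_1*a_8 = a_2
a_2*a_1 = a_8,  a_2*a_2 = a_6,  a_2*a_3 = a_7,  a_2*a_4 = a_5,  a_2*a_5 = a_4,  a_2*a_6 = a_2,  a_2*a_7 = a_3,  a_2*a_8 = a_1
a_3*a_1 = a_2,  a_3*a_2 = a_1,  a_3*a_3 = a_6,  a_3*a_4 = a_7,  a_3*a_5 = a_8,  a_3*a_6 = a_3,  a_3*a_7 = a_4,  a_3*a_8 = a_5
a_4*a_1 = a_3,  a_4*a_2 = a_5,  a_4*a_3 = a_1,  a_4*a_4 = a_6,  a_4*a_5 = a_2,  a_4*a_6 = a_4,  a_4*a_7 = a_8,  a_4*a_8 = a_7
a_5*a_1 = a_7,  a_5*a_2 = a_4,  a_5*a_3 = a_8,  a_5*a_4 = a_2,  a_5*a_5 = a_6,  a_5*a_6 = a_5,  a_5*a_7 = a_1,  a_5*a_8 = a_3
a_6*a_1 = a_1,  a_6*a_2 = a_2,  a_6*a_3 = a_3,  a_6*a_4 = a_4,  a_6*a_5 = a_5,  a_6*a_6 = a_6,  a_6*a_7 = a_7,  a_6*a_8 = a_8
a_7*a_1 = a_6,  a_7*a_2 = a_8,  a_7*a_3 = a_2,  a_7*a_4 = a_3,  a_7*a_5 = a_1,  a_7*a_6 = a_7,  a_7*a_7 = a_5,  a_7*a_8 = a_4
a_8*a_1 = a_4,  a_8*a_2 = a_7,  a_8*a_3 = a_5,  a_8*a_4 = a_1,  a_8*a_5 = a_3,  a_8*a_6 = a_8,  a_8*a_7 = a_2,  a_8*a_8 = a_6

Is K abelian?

a_7 * a_2 = a_8 but a_2 * a_7 = a_3.
Since a_7 and a_2 do not commute, K is not abelian.

No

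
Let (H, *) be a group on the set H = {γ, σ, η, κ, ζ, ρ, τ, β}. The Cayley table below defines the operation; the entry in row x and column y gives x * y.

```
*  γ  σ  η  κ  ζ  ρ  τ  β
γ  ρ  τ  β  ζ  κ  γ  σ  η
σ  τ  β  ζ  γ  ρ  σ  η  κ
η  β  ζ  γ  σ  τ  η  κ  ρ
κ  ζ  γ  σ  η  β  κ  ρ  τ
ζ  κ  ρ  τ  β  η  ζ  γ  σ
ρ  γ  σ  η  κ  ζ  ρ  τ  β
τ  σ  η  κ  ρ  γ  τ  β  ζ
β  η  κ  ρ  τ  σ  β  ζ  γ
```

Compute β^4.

ρ

β^1 = β
β^2 = β * β = γ
β^3 = γ * β = η
β^4 = η * β = ρ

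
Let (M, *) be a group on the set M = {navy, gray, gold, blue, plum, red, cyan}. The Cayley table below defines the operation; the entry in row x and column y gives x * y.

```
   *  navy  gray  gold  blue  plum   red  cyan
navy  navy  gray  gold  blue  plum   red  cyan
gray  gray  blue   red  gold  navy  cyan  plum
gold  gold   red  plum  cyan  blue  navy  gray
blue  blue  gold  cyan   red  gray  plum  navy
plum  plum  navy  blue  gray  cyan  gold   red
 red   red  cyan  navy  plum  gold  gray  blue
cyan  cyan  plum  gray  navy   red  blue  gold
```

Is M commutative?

Check whether the table is symmetric across its main diagonal.
Every entry (row x, col y) equals the entry (row y, col x), so M is abelian.

Yes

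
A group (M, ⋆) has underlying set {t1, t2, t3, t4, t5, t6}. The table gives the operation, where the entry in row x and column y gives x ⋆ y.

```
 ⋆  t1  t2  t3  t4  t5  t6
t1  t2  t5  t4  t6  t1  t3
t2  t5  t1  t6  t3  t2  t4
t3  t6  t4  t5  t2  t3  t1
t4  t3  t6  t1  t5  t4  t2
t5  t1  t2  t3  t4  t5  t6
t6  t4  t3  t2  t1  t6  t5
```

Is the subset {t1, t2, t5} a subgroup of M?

{t1, t2, t5} contains the identity t5.
Checking products: every product of two elements of {t1, t2, t5} (read from the table) lies in {t1, t2, t5}, so the set is closed.
In a finite group, a nonempty closed subset is a subgroup. So {t1, t2, t5} ≤ M.

Yes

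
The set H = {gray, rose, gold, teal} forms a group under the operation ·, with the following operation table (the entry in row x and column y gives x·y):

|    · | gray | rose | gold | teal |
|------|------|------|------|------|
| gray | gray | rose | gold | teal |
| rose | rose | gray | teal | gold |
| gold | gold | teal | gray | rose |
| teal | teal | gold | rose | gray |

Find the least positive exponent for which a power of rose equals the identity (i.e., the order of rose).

The identity element is gray (its row matches the header).
rose^1 = rose
rose^2 = rose·rose = gray
The first power of rose equal to the identity is rose^2, so ord(rose) = 2.

2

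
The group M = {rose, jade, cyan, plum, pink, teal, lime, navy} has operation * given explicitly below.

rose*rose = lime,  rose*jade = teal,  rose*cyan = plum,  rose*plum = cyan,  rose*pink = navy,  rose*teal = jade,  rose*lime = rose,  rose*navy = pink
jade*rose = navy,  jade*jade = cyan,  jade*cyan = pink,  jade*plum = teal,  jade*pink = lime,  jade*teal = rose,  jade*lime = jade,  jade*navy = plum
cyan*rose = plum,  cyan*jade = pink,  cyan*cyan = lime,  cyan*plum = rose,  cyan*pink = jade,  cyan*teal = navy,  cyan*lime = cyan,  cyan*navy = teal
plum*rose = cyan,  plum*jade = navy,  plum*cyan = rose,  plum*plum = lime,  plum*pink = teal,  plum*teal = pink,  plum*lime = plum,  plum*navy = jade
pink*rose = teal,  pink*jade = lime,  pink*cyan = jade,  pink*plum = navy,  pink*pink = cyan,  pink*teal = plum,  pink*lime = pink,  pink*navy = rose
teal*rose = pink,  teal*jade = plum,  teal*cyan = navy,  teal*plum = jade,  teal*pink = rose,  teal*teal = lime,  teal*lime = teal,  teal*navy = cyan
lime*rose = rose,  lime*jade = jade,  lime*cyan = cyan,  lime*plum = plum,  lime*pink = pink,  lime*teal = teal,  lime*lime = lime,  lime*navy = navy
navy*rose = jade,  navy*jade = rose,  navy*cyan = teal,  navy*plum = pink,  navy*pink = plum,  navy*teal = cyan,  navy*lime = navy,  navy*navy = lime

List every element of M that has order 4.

{jade, pink}

Identity is lime. Compute the order of each non-identity element by repeated multiplication:
  rose: rose → lime  (order 2)
  jade: jade → cyan → pink → lime  (order 4)
  cyan: cyan → lime  (order 2)
  plum: plum → lime  (order 2)
  pink: pink → cyan → jade → lime  (order 4)
  teal: teal → lime  (order 2)
  navy: navy → lime  (order 2)
Elements of order 4: {jade, pink}.
(Structurally, M here is isomorphic to the dihedral group D_4.)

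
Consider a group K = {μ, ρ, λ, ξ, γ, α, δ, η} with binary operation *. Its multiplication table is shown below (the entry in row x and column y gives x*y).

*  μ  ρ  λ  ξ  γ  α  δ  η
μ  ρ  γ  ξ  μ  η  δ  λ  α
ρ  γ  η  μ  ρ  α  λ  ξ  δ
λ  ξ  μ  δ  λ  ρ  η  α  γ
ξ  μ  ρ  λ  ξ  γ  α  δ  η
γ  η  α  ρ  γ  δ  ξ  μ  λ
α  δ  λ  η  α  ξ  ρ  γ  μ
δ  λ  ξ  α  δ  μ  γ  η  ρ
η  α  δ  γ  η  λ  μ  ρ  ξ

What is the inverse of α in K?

First locate the identity: row ξ matches the header, so ξ is the identity.
Scan row α for ξ: α*γ = ξ. Hence α^(-1) = γ.

γ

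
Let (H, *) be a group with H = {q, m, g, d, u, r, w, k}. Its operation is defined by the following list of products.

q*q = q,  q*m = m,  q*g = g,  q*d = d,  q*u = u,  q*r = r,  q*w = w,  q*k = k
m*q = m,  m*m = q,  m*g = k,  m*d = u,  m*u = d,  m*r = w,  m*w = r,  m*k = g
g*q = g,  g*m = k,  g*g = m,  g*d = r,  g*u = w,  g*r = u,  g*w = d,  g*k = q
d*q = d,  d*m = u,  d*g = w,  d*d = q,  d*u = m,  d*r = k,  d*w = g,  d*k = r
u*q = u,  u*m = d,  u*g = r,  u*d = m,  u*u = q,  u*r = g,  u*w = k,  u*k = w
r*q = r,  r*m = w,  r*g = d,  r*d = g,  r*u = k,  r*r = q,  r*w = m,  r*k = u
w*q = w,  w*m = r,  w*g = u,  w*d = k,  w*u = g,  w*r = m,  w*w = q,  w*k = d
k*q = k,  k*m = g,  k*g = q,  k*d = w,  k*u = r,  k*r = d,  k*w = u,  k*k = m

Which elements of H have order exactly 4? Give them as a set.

{g, k}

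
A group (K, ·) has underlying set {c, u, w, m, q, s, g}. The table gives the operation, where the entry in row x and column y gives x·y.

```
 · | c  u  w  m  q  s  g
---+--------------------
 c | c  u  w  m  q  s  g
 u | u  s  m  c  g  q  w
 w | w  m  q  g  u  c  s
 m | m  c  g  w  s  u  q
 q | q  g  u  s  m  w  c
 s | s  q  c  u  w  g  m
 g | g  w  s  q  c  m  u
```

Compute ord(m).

7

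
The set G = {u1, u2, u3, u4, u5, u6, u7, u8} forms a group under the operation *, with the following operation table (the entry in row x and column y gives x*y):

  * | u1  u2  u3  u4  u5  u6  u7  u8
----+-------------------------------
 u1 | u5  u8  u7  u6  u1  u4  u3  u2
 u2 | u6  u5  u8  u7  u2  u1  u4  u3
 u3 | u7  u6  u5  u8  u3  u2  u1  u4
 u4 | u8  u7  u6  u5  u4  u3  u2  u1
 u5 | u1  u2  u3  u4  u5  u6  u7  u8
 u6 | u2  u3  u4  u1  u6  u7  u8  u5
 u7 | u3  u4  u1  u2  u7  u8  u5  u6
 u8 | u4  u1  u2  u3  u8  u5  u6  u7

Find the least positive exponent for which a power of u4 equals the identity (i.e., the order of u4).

2

The identity element is u5 (its row matches the header).
u4^1 = u4
u4^2 = u4*u4 = u5
The first power of u4 equal to the identity is u4^2, so ord(u4) = 2.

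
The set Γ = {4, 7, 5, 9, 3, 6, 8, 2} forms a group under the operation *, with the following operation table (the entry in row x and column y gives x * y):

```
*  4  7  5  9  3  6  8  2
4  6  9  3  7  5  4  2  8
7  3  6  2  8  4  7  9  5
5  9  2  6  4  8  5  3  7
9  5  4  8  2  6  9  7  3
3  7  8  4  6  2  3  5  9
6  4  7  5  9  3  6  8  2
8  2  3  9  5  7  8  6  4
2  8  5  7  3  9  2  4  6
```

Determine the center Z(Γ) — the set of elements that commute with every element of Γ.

{2, 6}

An element z is central iff its row equals its column in the table.
For 9: 9 * 7 = 4 ≠ 8 = 7 * 9, so 9 ∉ Z.
Checking each element this way leaves Z(Γ) = {2, 6}.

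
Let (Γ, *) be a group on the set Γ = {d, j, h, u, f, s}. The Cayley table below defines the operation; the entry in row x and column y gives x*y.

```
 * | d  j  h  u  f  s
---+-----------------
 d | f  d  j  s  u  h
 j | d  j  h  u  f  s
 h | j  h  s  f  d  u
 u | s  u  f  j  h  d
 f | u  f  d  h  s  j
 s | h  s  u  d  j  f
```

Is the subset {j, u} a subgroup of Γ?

{j, u} contains the identity j.
Checking products: every product of two elements of {j, u} (read from the table) lies in {j, u}, so the set is closed.
In a finite group, a nonempty closed subset is a subgroup. So {j, u} ≤ Γ.

Yes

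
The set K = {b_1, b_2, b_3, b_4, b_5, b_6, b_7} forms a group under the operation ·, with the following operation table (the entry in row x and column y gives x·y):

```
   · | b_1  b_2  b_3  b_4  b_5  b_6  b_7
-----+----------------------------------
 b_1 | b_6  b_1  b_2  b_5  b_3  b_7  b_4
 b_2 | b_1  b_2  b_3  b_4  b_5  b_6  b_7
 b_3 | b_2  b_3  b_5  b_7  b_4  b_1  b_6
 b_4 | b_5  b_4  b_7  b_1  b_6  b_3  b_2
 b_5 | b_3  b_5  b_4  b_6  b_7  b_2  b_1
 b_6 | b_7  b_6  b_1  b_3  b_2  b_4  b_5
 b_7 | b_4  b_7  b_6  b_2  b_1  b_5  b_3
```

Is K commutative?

Yes

Check whether the table is symmetric across its main diagonal.
Every entry (row x, col y) equals the entry (row y, col x), so K is abelian.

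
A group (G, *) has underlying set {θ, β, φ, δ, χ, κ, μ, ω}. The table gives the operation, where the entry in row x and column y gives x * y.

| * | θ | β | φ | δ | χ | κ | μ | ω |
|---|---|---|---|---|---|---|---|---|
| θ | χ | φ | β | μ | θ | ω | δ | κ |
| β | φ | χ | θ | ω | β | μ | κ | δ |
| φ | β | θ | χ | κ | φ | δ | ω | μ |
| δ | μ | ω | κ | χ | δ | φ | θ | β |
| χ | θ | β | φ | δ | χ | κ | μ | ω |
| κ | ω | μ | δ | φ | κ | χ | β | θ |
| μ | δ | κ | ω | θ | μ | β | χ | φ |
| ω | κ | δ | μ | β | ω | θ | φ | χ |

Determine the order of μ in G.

2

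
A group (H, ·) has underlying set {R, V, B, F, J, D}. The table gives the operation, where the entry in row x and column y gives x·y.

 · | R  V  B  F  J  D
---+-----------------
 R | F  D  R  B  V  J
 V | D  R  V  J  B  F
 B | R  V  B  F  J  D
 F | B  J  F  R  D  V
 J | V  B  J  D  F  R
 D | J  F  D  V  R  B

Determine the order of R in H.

3

The identity element is B (its row matches the header).
R^1 = R
R^2 = R·R = F
R^3 = F·R = B
The first power of R equal to the identity is R^3, so ord(R) = 3.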